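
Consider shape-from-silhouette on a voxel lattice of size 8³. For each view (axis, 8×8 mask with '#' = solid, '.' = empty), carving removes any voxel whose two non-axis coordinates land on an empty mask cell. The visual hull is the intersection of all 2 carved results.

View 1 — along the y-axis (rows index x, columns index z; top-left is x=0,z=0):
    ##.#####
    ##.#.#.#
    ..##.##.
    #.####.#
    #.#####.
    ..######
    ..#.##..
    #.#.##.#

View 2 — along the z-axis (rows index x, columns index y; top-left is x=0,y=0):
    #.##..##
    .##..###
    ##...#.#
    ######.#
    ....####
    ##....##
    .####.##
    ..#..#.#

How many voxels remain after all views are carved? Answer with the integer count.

voxel count = 199

before carving: 512 voxels (8×8×8)
after view 1 [y-axis, 42 of 64 cells solid] → remaining = 336
after view 2 [z-axis, 38 of 64 cells solid] → remaining = 199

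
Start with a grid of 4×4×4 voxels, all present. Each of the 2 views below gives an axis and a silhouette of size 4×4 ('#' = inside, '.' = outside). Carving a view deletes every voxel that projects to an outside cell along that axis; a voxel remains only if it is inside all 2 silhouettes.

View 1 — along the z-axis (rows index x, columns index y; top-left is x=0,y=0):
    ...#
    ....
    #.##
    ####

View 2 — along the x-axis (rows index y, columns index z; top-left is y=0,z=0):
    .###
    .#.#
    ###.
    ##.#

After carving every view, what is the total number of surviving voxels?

voxel count = 23

initial block: 4^3 = 64
carve view 1 (along z, XY-mask fill 8/16): 32 voxels remain
carve view 2 (along x, YZ-mask fill 11/16): 23 voxels remain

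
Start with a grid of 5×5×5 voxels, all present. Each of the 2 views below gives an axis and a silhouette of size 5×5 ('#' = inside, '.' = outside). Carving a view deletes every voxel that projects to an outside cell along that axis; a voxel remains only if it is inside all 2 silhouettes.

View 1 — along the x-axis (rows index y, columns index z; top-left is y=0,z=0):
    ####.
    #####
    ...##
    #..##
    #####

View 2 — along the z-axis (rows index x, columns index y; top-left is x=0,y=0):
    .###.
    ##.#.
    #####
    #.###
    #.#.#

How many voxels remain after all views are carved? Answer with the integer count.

66 voxels

start: 5×5×5 = 125 voxels
V1 x: intersect with YZ mask (19 set) -- 95 left
V2 z: intersect with XY mask (18 set) -- 66 left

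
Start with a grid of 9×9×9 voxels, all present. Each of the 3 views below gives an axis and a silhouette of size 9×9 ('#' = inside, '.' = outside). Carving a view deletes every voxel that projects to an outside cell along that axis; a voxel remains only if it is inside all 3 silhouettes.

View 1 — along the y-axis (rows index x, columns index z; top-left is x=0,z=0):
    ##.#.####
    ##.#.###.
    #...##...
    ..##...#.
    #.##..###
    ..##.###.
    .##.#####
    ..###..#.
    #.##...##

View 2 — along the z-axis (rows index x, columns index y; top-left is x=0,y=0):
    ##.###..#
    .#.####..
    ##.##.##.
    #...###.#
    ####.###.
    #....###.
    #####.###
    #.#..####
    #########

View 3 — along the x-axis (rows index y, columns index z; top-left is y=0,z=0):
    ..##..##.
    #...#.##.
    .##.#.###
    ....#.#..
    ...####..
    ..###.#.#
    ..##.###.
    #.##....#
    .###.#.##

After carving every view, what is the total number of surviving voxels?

|visual hull| = 156

before carving: 729 voxels (9×9×9)
  1. axis=1 (XZ plane), |mask|=46  ⇒  voxels=414
  2. axis=2 (XY plane), |mask|=56  ⇒  voxels=292
  3. axis=0 (YZ plane), |mask|=40  ⇒  voxels=156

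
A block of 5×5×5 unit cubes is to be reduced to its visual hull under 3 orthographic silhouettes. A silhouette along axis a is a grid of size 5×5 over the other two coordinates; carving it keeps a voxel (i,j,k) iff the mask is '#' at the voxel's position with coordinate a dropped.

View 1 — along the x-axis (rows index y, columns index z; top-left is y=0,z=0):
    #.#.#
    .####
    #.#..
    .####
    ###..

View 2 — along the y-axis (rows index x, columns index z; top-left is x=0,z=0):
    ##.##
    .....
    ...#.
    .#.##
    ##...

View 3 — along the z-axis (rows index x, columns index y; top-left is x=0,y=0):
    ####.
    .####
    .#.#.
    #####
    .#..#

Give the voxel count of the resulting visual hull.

|visual hull| = 22

before carving: 125 voxels (5×5×5)
step 1: project along x, AND mask (16/25) → |grid| = 80
step 2: project along y, AND mask (10/25) → |grid| = 27
step 3: project along z, AND mask (17/25) → |grid| = 22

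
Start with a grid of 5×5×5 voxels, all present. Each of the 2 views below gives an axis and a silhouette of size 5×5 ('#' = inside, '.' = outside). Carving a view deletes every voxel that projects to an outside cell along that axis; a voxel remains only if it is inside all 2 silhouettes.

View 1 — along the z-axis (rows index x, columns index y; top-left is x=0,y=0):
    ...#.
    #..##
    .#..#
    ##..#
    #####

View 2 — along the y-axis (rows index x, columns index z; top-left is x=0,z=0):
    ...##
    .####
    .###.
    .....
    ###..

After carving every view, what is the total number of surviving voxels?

initial block: 5^3 = 125
  1. axis=2 (XY plane), |mask|=14  ⇒  voxels=70
  2. axis=1 (XZ plane), |mask|=12  ⇒  voxels=35

voxel count = 35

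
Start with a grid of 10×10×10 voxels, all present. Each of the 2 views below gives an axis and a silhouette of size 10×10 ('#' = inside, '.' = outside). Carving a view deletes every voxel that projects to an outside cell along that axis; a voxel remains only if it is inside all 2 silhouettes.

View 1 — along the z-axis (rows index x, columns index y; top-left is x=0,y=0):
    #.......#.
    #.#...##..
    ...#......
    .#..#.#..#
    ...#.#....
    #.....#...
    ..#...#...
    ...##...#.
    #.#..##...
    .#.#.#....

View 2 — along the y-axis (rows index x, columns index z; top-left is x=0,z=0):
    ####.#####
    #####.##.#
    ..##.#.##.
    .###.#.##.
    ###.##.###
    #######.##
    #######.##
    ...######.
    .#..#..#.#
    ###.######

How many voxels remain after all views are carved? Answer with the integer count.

voxel count = 192

full grid |V| = 1000
carve view 1 (along z, XY-mask fill 27/100): 270 voxels remain
carve view 2 (along y, XZ-mask fill 73/100): 192 voxels remain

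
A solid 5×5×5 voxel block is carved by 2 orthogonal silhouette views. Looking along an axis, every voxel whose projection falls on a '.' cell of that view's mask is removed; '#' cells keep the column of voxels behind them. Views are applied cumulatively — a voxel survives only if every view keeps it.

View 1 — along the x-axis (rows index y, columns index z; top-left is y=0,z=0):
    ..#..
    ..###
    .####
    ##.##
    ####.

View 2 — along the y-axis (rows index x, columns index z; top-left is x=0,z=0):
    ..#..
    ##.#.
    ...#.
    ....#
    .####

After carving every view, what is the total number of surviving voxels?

start: 5×5×5 = 125 voxels
after view 1 [x-axis, 16 of 25 cells solid] → remaining = 80
after view 2 [y-axis, 10 of 25 cells solid] → remaining = 34

remaining voxels: 34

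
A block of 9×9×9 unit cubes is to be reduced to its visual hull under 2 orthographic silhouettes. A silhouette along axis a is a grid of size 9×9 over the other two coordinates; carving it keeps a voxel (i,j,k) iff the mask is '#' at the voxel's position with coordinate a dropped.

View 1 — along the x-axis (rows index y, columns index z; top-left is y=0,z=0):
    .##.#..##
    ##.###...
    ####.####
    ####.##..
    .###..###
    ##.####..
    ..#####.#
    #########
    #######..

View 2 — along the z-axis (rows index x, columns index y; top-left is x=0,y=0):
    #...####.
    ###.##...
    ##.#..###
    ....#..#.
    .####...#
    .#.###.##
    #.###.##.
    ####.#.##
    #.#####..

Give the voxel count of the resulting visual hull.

full grid |V| = 729
step 1: project along x, AND mask (58/81) → |grid| = 522
step 2: project along z, AND mask (48/81) → |grid| = 309

remaining voxels: 309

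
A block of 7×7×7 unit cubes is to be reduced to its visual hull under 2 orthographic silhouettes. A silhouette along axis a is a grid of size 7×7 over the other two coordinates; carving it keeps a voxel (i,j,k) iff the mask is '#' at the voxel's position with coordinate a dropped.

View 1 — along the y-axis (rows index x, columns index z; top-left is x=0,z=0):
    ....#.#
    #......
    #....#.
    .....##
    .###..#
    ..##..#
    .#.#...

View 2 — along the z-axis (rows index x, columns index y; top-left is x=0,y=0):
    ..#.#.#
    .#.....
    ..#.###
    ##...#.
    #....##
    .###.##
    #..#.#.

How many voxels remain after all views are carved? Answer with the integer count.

initial block: 7^3 = 343
after view 1 [y-axis, 16 of 49 cells solid] → remaining = 112
after view 2 [z-axis, 22 of 49 cells solid] → remaining = 54

|visual hull| = 54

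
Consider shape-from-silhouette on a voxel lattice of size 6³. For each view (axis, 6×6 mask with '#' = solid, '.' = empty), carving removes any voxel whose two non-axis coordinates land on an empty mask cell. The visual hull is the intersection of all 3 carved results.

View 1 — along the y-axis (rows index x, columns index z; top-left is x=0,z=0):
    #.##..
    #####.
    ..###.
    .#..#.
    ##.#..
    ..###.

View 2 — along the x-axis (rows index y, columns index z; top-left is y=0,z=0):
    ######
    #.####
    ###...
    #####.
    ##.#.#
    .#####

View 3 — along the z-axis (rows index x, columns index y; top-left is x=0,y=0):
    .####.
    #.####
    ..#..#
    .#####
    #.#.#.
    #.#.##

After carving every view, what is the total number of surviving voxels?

voxel count = 57

full grid |V| = 216
after view 1 [y-axis, 19 of 36 cells solid] → remaining = 114
after view 2 [x-axis, 28 of 36 cells solid] → remaining = 91
after view 3 [z-axis, 23 of 36 cells solid] → remaining = 57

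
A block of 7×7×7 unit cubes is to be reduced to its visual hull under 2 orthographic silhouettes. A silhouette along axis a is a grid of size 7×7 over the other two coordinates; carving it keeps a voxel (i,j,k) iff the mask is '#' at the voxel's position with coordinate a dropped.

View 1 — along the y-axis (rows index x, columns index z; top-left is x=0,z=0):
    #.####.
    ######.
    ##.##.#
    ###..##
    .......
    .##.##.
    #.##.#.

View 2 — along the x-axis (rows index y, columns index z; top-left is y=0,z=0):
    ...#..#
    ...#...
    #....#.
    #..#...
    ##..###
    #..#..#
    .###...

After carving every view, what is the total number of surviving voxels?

initial block: 7^3 = 343
  1. axis=1 (XZ plane), |mask|=29  ⇒  voxels=203
  2. axis=0 (YZ plane), |mask|=18  ⇒  voxels=73

remaining voxels: 73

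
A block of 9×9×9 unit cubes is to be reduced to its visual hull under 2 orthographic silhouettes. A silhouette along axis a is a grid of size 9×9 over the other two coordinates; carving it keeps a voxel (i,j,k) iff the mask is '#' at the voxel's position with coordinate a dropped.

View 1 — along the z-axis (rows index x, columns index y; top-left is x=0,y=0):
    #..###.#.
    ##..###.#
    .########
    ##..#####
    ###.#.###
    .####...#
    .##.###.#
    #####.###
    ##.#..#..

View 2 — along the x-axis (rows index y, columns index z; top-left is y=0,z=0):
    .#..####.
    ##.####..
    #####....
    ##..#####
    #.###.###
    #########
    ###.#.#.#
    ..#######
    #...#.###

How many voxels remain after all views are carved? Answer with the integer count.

full grid |V| = 729
carve view 1 (along z, XY-mask fill 56/81): 504 voxels remain
carve view 2 (along x, YZ-mask fill 57/81): 351 voxels remain

remaining voxels: 351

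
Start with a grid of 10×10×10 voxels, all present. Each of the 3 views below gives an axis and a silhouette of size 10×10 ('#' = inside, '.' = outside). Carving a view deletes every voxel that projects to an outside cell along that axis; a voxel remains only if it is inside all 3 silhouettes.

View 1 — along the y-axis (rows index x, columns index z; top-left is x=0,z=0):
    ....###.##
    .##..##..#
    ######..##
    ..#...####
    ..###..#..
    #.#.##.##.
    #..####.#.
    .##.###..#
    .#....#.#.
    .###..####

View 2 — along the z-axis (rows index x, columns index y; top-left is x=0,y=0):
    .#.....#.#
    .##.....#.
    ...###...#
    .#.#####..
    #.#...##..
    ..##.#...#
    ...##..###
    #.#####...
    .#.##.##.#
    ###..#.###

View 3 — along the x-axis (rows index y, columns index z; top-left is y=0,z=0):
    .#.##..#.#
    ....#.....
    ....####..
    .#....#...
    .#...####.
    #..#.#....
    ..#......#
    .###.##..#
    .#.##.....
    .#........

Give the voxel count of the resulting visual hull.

full grid |V| = 1000
  1. axis=1 (XZ plane), |mask|=55  ⇒  voxels=550
  2. axis=2 (XY plane), |mask|=48  ⇒  voxels=265
  3. axis=0 (YZ plane), |mask|=32  ⇒  voxels=83

|visual hull| = 83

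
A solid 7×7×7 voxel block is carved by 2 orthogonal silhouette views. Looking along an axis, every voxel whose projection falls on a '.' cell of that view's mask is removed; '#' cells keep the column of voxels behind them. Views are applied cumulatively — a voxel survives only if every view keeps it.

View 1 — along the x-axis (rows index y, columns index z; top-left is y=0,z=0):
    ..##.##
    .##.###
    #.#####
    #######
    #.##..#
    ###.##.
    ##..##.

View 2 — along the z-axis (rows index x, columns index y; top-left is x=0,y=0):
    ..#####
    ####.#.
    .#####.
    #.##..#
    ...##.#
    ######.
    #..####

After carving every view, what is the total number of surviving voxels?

171 voxels

initial block: 7^3 = 343
after view 1 [x-axis, 35 of 49 cells solid] → remaining = 245
after view 2 [z-axis, 33 of 49 cells solid] → remaining = 171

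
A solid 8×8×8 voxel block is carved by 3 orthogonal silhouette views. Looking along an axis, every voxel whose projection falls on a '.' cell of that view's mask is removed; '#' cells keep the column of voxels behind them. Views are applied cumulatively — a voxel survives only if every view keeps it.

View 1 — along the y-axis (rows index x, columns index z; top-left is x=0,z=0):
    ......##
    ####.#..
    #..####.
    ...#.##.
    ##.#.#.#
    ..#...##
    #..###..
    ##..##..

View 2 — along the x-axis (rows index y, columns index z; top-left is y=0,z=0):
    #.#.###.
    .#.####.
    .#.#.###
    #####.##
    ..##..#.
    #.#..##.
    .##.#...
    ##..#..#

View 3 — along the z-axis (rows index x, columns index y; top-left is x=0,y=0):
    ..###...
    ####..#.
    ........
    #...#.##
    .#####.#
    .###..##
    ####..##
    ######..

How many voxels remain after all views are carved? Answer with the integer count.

before carving: 512 voxels (8×8×8)
  1. axis=1 (XZ plane), |mask|=31  ⇒  voxels=248
  2. axis=0 (YZ plane), |mask|=36  ⇒  voxels=137
  3. axis=2 (XY plane), |mask|=35  ⇒  voxels=76

76 voxels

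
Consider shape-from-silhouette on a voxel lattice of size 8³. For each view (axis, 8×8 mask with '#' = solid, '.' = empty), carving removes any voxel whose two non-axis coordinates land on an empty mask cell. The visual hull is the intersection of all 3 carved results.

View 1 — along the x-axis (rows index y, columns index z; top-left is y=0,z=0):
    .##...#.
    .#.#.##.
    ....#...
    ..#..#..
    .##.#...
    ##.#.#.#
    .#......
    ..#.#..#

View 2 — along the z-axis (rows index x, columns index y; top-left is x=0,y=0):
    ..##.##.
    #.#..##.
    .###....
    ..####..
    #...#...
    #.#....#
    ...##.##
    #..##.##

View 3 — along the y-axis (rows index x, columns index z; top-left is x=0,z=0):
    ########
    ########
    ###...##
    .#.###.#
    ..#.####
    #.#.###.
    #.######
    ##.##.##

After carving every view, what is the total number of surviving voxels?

remaining voxels: 53

initial block: 8^3 = 512
  1. axis=0 (YZ plane), |mask|=22  ⇒  voxels=176
  2. axis=2 (XY plane), |mask|=29  ⇒  voxels=71
  3. axis=1 (XZ plane), |mask|=49  ⇒  voxels=53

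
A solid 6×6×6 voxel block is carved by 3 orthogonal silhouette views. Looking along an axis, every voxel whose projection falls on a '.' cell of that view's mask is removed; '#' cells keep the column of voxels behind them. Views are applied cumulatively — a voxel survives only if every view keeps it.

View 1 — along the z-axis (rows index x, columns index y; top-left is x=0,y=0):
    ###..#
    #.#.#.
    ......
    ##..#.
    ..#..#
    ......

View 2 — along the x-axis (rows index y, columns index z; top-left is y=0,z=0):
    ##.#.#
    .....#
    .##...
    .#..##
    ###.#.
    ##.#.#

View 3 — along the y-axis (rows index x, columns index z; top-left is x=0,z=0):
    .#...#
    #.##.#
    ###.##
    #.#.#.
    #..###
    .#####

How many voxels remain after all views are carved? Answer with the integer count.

start: 6×6×6 = 216 voxels
step 1: project along z, AND mask (12/36) → |grid| = 72
step 2: project along x, AND mask (18/36) → |grid| = 36
step 3: project along y, AND mask (23/36) → |grid| = 19

19 voxels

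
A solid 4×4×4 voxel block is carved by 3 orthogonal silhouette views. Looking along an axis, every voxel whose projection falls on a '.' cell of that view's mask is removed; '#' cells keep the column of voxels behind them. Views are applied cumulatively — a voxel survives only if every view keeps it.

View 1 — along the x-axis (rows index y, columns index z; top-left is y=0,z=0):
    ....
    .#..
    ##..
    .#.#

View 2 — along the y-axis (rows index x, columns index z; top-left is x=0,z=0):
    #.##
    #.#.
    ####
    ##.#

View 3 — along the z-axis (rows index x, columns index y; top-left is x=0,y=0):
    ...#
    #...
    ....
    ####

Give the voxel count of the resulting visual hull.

full grid |V| = 64
  1. axis=0 (YZ plane), |mask|=5  ⇒  voxels=20
  2. axis=1 (XZ plane), |mask|=12  ⇒  voxels=13
  3. axis=2 (XY plane), |mask|=6  ⇒  voxels=6

|visual hull| = 6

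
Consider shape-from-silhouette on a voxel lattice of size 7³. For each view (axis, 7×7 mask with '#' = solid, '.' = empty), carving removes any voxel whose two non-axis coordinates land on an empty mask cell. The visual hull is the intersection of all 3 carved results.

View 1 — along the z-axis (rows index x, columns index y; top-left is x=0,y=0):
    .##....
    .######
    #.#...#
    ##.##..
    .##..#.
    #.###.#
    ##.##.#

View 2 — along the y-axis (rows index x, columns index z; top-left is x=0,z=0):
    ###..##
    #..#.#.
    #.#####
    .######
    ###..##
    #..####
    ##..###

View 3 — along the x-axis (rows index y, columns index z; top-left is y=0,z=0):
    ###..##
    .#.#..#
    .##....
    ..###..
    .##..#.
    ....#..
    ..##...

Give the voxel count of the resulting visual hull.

start: 7×7×7 = 343 voxels
carve view 1 (along z, XY-mask fill 28/49): 196 voxels remain
carve view 2 (along y, XZ-mask fill 35/49): 135 voxels remain
carve view 3 (along x, YZ-mask fill 19/49): 48 voxels remain

remaining voxels: 48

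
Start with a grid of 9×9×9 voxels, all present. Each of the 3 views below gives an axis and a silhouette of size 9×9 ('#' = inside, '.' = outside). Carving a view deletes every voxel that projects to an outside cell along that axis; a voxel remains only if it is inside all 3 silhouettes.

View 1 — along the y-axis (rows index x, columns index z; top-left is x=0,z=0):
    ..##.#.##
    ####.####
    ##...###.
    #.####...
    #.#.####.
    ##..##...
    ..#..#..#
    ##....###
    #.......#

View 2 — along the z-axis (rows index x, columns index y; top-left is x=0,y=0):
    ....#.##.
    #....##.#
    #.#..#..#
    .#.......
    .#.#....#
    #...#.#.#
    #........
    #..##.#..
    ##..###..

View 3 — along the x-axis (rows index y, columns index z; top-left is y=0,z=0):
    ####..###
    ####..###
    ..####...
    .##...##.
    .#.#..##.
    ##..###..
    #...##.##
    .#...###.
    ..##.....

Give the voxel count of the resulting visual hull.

|visual hull| = 73

before carving: 729 voxels (9×9×9)
step 1: project along y, AND mask (43/81) → |grid| = 387
step 2: project along z, AND mask (29/81) → |grid| = 139
step 3: project along x, AND mask (42/81) → |grid| = 73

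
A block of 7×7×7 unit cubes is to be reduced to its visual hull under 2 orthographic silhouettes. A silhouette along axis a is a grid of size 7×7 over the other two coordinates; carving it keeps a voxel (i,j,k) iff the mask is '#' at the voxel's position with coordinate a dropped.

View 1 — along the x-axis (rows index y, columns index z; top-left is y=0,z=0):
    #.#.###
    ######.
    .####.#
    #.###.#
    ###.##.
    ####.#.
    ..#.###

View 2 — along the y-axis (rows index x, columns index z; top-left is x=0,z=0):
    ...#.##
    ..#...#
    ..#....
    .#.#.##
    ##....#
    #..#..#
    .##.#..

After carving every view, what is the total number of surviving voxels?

before carving: 343 voxels (7×7×7)
  1. axis=0 (YZ plane), |mask|=35  ⇒  voxels=245
  2. axis=1 (XZ plane), |mask|=19  ⇒  voxels=91

|visual hull| = 91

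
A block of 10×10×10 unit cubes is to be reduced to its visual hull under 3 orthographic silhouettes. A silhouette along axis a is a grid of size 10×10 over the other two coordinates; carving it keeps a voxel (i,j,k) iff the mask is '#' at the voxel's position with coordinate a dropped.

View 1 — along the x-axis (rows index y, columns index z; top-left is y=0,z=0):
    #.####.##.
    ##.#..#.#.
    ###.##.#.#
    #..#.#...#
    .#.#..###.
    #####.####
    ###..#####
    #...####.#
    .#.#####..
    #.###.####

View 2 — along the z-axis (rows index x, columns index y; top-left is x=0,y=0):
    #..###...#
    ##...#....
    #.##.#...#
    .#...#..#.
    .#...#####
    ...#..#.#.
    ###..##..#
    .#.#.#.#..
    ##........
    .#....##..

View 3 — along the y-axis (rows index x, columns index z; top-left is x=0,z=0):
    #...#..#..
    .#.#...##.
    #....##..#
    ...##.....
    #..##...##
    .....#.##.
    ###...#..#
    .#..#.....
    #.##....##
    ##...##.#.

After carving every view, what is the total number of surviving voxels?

voxel count = 113

before carving: 1000 voxels (10×10×10)
V1 x: intersect with YZ mask (65 set) -- 650 left
V2 z: intersect with XY mask (40 set) -- 268 left
V3 y: intersect with XZ mask (38 set) -- 113 left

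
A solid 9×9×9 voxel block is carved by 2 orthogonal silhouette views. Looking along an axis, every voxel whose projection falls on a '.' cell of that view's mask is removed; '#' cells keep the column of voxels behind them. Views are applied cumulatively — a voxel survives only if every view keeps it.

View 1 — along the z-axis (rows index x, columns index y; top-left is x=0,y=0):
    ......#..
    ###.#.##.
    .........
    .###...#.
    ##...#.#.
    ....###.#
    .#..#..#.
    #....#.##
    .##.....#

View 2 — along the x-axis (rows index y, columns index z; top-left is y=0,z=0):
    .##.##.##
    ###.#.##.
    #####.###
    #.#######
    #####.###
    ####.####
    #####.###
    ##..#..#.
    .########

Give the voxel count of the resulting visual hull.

initial block: 9^3 = 729
step 1: project along z, AND mask (29/81) → |grid| = 261
step 2: project along x, AND mask (64/81) → |grid| = 196

|visual hull| = 196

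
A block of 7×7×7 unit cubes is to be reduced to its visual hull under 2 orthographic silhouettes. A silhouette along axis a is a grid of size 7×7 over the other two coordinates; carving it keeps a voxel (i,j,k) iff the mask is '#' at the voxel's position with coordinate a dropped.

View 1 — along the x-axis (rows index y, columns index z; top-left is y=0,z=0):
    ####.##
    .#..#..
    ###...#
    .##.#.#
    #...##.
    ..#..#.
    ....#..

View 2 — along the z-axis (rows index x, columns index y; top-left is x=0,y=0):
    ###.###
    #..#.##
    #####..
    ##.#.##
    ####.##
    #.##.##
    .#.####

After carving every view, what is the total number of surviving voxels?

remaining voxels: 113

start: 7×7×7 = 343 voxels
[1] x-view keeps 22 columns → grid now 154
[2] z-view keeps 36 columns → grid now 113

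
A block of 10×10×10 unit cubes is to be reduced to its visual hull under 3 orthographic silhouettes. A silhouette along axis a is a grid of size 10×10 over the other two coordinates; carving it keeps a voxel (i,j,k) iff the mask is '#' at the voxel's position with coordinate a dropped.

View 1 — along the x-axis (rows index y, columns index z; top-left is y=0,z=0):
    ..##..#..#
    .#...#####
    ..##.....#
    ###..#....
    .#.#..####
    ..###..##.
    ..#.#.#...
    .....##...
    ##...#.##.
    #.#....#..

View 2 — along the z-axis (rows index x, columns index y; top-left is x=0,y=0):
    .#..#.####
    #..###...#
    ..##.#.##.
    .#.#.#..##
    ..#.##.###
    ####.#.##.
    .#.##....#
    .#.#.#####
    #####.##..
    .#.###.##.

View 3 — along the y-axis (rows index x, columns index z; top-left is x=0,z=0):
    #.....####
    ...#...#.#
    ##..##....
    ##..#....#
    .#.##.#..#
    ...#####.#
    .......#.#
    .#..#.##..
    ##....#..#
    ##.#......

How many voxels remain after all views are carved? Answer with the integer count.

initial block: 10^3 = 1000
step 1: project along x, AND mask (41/100) → |grid| = 410
step 2: project along z, AND mask (58/100) → |grid| = 245
step 3: project along y, AND mask (40/100) → |grid| = 104

104 voxels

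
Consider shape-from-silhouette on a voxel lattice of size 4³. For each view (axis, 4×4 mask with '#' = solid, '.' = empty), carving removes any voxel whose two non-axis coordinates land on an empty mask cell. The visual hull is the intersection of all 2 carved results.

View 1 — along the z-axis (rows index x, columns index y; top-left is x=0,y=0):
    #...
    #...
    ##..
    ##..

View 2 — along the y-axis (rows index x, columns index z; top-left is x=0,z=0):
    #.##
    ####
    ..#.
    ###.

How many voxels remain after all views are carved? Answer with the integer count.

full grid |V| = 64
[1] z-view keeps 6 columns → grid now 24
[2] y-view keeps 11 columns → grid now 15

voxel count = 15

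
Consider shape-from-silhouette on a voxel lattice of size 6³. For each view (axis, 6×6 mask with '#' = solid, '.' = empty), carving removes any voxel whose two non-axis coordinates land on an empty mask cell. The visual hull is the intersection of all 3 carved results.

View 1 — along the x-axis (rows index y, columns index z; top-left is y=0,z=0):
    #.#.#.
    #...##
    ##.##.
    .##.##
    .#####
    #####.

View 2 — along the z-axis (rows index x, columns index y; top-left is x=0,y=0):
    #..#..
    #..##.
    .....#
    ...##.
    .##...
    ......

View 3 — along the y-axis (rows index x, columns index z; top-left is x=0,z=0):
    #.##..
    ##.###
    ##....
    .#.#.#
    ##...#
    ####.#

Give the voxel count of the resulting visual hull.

|visual hull| = 23

before carving: 216 voxels (6×6×6)
[1] x-view keeps 24 columns → grid now 144
[2] z-view keeps 10 columns → grid now 40
[3] y-view keeps 21 columns → grid now 23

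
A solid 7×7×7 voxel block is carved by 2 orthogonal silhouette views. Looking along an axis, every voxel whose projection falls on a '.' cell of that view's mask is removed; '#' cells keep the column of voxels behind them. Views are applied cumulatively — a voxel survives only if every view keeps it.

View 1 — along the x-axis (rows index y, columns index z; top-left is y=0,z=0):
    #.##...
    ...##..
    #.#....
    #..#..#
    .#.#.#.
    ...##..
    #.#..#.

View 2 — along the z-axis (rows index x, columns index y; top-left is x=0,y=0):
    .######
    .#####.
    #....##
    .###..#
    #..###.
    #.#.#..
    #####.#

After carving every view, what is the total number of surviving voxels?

|visual hull| = 80

full grid |V| = 343
  1. axis=0 (YZ plane), |mask|=18  ⇒  voxels=126
  2. axis=2 (XY plane), |mask|=31  ⇒  voxels=80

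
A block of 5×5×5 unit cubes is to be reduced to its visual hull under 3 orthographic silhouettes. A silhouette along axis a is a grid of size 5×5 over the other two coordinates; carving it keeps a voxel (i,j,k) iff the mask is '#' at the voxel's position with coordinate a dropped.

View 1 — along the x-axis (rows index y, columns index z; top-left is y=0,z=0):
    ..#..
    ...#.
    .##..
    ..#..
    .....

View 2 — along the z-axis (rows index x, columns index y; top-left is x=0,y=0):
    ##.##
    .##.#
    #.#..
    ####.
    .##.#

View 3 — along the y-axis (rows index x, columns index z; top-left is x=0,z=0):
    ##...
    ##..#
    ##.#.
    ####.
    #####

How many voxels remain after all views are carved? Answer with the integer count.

|visual hull| = 10

start: 5×5×5 = 125 voxels
after view 1 [x-axis, 5 of 25 cells solid] → remaining = 25
after view 2 [z-axis, 16 of 25 cells solid] → remaining = 17
after view 3 [y-axis, 17 of 25 cells solid] → remaining = 10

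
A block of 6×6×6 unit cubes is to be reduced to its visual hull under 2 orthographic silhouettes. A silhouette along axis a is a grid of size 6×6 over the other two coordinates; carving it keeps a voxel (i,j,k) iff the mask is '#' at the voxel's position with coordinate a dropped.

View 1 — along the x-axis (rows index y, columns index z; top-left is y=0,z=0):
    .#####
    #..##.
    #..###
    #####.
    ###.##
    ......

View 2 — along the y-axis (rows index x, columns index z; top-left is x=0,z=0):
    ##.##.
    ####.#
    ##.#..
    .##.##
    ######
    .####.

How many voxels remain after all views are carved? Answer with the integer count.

voxel count = 95

initial block: 6^3 = 216
after view 1 [x-axis, 22 of 36 cells solid] → remaining = 132
after view 2 [y-axis, 26 of 36 cells solid] → remaining = 95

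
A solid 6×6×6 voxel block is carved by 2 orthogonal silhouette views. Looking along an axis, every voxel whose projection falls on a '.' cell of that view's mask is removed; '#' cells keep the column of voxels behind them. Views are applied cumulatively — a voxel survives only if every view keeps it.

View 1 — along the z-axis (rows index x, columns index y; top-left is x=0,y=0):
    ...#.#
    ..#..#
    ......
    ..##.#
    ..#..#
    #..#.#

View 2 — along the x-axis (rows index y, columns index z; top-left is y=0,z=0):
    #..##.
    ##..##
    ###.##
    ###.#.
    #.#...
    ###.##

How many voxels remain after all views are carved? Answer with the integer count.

start: 6×6×6 = 216 voxels
  1. axis=2 (XY plane), |mask|=12  ⇒  voxels=72
  2. axis=0 (YZ plane), |mask|=23  ⇒  voxels=55

remaining voxels: 55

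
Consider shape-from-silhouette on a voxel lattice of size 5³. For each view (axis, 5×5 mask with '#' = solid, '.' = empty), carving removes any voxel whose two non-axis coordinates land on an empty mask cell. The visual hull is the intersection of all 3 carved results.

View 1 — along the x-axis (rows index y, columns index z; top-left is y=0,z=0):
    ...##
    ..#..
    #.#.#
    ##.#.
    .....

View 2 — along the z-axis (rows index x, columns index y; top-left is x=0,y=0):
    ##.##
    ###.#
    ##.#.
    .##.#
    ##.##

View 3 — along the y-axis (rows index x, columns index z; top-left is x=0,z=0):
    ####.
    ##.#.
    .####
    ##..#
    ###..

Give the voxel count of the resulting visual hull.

initial block: 5^3 = 125
[1] x-view keeps 9 columns → grid now 45
[2] z-view keeps 18 columns → grid now 28
[3] y-view keeps 17 columns → grid now 17

remaining voxels: 17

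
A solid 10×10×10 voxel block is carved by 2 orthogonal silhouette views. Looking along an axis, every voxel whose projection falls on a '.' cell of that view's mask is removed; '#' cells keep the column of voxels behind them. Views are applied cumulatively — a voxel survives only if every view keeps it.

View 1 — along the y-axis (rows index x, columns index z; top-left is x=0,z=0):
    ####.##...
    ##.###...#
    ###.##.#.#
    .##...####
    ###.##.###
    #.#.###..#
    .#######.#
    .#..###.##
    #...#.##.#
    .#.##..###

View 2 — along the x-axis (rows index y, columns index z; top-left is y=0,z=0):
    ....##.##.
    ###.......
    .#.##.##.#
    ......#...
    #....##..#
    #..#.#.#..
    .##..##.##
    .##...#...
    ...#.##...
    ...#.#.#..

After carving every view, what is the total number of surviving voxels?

remaining voxels: 237

before carving: 1000 voxels (10×10×10)
after view 1 [y-axis, 64 of 100 cells solid] → remaining = 640
after view 2 [x-axis, 37 of 100 cells solid] → remaining = 237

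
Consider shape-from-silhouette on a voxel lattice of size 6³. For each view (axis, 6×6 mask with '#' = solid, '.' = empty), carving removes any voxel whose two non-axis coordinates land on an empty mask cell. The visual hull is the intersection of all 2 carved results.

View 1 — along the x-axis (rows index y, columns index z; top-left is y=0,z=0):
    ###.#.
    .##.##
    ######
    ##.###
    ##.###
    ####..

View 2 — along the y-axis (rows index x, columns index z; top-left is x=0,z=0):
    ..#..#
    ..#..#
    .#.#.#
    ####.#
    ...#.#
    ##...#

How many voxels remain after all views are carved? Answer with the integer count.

initial block: 6^3 = 216
carve view 1 (along x, YZ-mask fill 28/36): 168 voxels remain
carve view 2 (along y, XZ-mask fill 17/36): 76 voxels remain

remaining voxels: 76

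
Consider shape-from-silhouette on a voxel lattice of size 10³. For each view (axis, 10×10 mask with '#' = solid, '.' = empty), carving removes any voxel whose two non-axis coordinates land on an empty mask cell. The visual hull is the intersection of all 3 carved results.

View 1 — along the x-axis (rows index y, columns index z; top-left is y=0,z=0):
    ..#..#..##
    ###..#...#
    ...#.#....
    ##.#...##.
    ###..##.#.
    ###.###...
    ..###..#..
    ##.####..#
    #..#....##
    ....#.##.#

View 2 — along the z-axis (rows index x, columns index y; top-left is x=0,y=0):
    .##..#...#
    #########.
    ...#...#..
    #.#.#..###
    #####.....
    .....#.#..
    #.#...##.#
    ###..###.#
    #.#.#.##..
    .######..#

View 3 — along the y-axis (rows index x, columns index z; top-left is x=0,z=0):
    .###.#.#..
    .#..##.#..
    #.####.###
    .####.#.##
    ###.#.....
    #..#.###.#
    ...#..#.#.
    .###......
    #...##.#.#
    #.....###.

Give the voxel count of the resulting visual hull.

before carving: 1000 voxels (10×10×10)
step 1: project along x, AND mask (47/100) → |grid| = 470
step 2: project along z, AND mask (52/100) → |grid| = 242
step 3: project along y, AND mask (49/100) → |grid| = 109

|visual hull| = 109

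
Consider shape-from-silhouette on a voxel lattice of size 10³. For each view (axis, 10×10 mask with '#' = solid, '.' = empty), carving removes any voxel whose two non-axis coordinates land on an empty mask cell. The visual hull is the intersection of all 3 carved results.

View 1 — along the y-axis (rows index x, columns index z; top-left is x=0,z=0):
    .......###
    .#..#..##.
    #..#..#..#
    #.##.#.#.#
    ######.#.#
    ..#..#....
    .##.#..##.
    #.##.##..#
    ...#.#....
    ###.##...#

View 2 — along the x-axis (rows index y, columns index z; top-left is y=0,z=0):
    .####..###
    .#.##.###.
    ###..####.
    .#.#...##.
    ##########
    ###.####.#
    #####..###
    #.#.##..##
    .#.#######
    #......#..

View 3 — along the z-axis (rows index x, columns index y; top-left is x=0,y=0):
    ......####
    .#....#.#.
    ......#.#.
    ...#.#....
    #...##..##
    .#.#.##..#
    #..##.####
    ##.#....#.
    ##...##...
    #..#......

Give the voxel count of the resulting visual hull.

111 voxels

before carving: 1000 voxels (10×10×10)
step 1: project along y, AND mask (46/100) → |grid| = 460
step 2: project along x, AND mask (66/100) → |grid| = 301
step 3: project along z, AND mask (38/100) → |grid| = 111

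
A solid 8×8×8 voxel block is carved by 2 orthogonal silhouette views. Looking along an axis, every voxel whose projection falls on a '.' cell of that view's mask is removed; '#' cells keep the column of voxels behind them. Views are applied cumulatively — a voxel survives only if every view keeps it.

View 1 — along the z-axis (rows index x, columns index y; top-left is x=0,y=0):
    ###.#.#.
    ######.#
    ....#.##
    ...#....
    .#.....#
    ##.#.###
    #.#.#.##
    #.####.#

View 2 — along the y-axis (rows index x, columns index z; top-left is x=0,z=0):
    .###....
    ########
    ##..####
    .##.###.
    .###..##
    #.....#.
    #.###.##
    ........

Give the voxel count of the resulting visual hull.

full grid |V| = 512
[1] z-view keeps 35 columns → grid now 280
[2] y-view keeps 35 columns → grid now 146

voxel count = 146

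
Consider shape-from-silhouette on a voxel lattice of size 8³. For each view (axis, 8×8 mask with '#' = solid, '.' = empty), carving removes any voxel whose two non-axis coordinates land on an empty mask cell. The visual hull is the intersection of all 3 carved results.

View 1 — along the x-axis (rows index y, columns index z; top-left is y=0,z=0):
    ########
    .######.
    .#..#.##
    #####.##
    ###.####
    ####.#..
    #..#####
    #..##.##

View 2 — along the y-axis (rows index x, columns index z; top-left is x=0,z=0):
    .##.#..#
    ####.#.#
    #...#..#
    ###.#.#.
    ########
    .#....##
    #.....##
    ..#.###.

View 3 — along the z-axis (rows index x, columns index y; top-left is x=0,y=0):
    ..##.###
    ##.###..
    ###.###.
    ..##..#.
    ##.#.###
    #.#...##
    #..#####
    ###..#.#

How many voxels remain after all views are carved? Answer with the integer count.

full grid |V| = 512
V1 x: intersect with YZ mask (48 set) -- 384 left
V2 y: intersect with XZ mask (36 set) -- 218 left
V3 z: intersect with XY mask (40 set) -- 139 left

remaining voxels: 139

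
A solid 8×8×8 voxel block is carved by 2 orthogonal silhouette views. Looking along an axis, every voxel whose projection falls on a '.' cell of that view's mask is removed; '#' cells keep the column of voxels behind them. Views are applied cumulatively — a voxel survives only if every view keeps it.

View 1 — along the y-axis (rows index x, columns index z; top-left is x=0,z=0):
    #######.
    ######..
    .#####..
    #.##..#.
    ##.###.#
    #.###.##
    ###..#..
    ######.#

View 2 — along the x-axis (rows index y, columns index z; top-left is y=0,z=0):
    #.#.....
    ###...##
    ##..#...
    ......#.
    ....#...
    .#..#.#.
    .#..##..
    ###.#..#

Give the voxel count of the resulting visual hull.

initial block: 8^3 = 512
[1] y-view keeps 45 columns → grid now 360
[2] x-view keeps 23 columns → grid now 130

voxel count = 130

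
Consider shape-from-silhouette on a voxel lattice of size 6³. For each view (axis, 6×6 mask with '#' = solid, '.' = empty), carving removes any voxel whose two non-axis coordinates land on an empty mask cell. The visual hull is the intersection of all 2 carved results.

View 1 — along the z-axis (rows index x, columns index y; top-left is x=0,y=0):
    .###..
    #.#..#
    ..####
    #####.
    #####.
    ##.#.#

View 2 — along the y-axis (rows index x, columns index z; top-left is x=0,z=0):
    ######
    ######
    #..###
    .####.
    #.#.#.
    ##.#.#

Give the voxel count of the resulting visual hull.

103 voxels

full grid |V| = 216
after view 1 [z-axis, 24 of 36 cells solid] → remaining = 144
after view 2 [y-axis, 27 of 36 cells solid] → remaining = 103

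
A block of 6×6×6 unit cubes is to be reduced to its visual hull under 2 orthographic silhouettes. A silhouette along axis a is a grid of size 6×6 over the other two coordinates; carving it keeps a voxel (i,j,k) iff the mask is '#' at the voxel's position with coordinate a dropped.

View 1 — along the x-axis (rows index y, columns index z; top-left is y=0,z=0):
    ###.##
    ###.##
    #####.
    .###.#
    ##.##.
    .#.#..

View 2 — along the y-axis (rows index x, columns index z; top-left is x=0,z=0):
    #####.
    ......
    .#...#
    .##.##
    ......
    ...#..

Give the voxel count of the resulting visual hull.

initial block: 6^3 = 216
[1] x-view keeps 25 columns → grid now 150
[2] y-view keeps 12 columns → grid now 52

voxel count = 52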